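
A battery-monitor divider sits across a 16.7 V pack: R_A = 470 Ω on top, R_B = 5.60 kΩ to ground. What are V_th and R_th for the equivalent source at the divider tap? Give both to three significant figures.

V_th = 15.4 V, R_th = 434 Ω

V_th is the open-circuit tap voltage: 16.7 × 5600/(470 + 5600) = 15.4 V.
With the supply zeroed, R_A and R_B appear in parallel from the tap: R_th = R_A‖R_B = (470 × 5600)/6070 = 434 Ω.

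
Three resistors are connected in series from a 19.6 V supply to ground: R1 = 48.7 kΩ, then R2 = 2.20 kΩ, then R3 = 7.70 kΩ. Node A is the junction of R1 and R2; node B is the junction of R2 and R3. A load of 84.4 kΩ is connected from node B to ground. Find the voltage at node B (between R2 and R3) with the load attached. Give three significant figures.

At node B, R3 is in parallel with the load: R3‖R_L = 7.056 kΩ.
Below node A the resistance is R2 + (R3‖R_L) = 9.256 kΩ, so V_A = 19.6 × 9.256/57.96 = 3.130 V.
Then V_B = V_A × (R3‖R_L)/(R2 + R3‖R_L) = 3.130 × 7.056/9.256 = 2.39 V.

V ≈ 2.39 V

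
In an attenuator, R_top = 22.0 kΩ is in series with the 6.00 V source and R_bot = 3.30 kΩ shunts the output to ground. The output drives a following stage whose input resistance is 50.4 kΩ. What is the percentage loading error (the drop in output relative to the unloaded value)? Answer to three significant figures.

The divider's output (Thévenin) resistance is R_top‖R_bot = 2.870 kΩ.
Fractional drop under load = R_th/(R_th + R_L) = 2.870 / (2.870 + 50.4) = 0.05387.
So the output falls by 5.39 %.

5.39 %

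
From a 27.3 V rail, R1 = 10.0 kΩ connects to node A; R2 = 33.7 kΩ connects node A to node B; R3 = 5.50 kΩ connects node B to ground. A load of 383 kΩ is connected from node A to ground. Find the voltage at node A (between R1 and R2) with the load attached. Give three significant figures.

V ≈ 21.3 V

Below node A the series string R2+R3 = 39.20 kΩ sits in parallel with the 383 kΩ load: 35.56 kΩ.
V_A = 27.3 × 35.56/(10.0 + 35.56) = 21.3 V.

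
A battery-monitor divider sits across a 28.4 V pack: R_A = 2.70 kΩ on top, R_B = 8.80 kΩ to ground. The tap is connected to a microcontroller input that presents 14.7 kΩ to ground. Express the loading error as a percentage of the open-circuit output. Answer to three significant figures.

Unloaded V = 28.4 × 8.80/11.50 = 21.732 V.
Loaded: R_B‖R_L = 5.505 kΩ, giving V = 28.4 × 5.505/8.205 = 19.054 V.
Drop = (21.732 − 19.054) / 21.732 = 12.3 %.

12.3 %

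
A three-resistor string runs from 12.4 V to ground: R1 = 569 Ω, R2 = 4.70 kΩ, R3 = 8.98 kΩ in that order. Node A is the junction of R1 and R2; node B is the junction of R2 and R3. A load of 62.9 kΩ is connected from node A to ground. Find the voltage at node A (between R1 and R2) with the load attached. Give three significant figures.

V ≈ 11.8 V

Below node A the series string R2+R3 = 13680 Ω sits in parallel with the 62900 Ω load: 11240 Ω.
V_A = 12.4 × 11240/(569 + 11240) = 11.8 V.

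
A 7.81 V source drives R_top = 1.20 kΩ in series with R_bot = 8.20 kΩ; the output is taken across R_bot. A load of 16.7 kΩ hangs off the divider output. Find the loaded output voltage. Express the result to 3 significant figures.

The load sits in parallel with R_bot: R_bot‖R_L = (8.20 × 16.7) / (8.20 + 16.7) = 5.500 kΩ.
V_out = 7.81 × 5.500 / (1.20 + 5.500) = 7.81 × 5.500/6.700 = 6.41 V.
(Unloaded it would have been 6.81 V.)

V_out ≈ 6.41 V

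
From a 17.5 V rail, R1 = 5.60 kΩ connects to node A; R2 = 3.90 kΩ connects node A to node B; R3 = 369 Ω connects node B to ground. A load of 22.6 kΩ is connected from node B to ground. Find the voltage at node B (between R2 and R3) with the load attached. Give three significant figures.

At node B, R3 is in parallel with the load: R3‖R_L = 363.1 Ω.
Below node A the resistance is R2 + (R3‖R_L) = 4263 Ω, so V_A = 17.5 × 4263/9863 = 7.564 V.
Then V_B = V_A × (R3‖R_L)/(R2 + R3‖R_L) = 7.564 × 363.1/4263 = 0.644 V.

V ≈ 0.644 V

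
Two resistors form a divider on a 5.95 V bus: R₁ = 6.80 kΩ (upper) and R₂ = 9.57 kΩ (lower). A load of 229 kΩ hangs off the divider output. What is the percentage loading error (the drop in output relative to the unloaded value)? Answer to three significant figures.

1.71 %

The divider's output (Thévenin) resistance is R₁‖R₂ = 3.975 kΩ.
Fractional drop under load = R_th/(R_th + R_L) = 3.975 / (3.975 + 229) = 0.01706.
So the output falls by 1.71 %.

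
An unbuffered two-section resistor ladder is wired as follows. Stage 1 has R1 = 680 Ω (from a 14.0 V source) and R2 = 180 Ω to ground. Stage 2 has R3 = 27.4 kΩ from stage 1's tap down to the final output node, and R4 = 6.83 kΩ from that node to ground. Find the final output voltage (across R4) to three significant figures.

Stage 2 presents R3+R4 = 34230 Ω as a load on stage 1's tap.
Stage 1's lower leg becomes R2‖(R3+R4) = 179.1 Ω, so V_mid = 14.0 × 179.1/859.1 = 2.918 V.
Stage 2 is itself unloaded: V_out = V_mid × R4/(R3+R4) = 2.918 × 6830/34230 = 0.582 V.

V_out ≈ 0.582 V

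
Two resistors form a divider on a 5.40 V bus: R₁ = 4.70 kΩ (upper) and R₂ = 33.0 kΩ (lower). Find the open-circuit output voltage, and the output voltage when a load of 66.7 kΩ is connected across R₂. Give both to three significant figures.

Unloaded: 4.73 V; loaded: 4.45 V

Open-circuit: V = 5.40 × 33.0/(4.70 + 33.0) = 4.73 V.
With the load, R₂ becomes R₂‖R_L = 22.08 kΩ, so V = 5.40 × 22.08/26.78 = 4.45 V.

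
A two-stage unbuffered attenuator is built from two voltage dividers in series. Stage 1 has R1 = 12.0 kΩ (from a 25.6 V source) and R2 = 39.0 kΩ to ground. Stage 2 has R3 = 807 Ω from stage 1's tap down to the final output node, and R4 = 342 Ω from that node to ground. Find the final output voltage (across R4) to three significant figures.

V_out ≈ 0.648 V

Stage 2 presents R3+R4 = 1149 Ω as a load on stage 1's tap.
Stage 1's lower leg becomes R2‖(R3+R4) = 1116 Ω, so V_mid = 25.6 × 1116/13120 = 2.178 V.
Stage 2 is itself unloaded: V_out = V_mid × R4/(R3+R4) = 2.178 × 342/1149 = 0.648 V.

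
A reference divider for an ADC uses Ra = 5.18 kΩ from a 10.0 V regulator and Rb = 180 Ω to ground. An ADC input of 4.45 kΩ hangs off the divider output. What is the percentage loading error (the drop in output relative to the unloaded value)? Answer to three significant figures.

3.76 %

The divider's output (Thévenin) resistance is Ra‖Rb = 174.0 Ω.
Fractional drop under load = R_th/(R_th + R_L) = 174.0 / (174.0 + 4450) = 0.03762.
So the output falls by 3.76 %.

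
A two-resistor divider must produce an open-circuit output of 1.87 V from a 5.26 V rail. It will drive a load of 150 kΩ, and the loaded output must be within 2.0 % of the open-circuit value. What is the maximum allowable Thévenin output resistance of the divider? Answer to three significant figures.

R_th ≤ 3.06 kΩ

Loading drop = R_th/(R_th + R_L) ≤ 0.0200, so R_th ≤ R_L · ε/(1−ε) = 150 kΩ × 0.0200/0.9800 = 3.06 kΩ.
(Any R1, R2 with R2/(R1+R2) = 0.356 and R1‖R2 ≤ 3.06 kΩ will meet the spec.)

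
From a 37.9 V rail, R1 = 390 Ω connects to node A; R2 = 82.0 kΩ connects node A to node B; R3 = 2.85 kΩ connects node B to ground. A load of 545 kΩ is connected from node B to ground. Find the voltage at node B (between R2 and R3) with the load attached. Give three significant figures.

V ≈ 1.26 V

At node B, R3 is in parallel with the load: R3‖R_L = 2835 Ω.
Below node A the resistance is R2 + (R3‖R_L) = 84840 Ω, so V_A = 37.9 × 84840/85230 = 37.73 V.
Then V_B = V_A × (R3‖R_L)/(R2 + R3‖R_L) = 37.73 × 2835/84840 = 1.26 V.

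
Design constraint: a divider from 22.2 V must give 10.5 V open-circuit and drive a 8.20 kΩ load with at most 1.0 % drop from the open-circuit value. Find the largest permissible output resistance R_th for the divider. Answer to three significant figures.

R_th ≤ 82.8 Ω

Loading drop = R_th/(R_th + R_L) ≤ 0.0100, so R_th ≤ R_L · ε/(1−ε) = 8.20 kΩ × 0.0100/0.9900 = 82.8 Ω.
(Any R1, R2 with R2/(R1+R2) = 0.473 and R1‖R2 ≤ 82.8 Ω will meet the spec.)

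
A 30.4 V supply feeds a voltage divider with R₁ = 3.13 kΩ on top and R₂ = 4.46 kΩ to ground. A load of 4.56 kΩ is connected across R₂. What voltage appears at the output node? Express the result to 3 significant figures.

The load sits in parallel with R₂: R₂‖R_L = (4.46 × 4.56) / (4.46 + 4.56) = 2.255 kΩ.
V_out = 30.4 × 2.255 / (3.13 + 2.255) = 30.4 × 2.255/5.385 = 12.7 V.

V_out ≈ 12.7 V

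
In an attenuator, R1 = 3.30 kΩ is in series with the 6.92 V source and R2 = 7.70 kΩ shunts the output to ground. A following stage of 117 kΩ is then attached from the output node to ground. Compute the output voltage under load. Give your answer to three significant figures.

V_out ≈ 4.75 V

The load sits in parallel with R2: R2‖R_L = (7.70 × 117) / (7.70 + 117) = 7.225 kΩ.
V_out = 6.92 × 7.225 / (3.30 + 7.225) = 6.92 × 7.225/10.52 = 4.75 V.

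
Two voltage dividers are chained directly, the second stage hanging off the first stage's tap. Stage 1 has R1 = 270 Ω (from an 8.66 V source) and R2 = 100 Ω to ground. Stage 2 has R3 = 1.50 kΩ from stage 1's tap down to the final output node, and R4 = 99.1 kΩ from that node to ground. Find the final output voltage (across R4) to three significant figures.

Stage 2 presents R3+R4 = 100600 Ω as a load on stage 1's tap.
Stage 1's lower leg becomes R2‖(R3+R4) = 99.90 Ω, so V_mid = 8.66 × 99.90/369.9 = 2.339 V.
Stage 2 is itself unloaded: V_out = V_mid × R4/(R3+R4) = 2.339 × 99100/100600 = 2.30 V.

V_out ≈ 2.30 V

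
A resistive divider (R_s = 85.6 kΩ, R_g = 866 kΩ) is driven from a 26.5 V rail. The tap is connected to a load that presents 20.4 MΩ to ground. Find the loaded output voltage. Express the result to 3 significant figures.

The load sits in parallel with R_g: R_g‖R_L = (866 × 20400) / (866 + 20400) = 830.7 kΩ.
V_out = 26.5 × 830.7 / (85.6 + 830.7) = 26.5 × 830.7/916.3 = 24.0 V.

V_out ≈ 24.0 V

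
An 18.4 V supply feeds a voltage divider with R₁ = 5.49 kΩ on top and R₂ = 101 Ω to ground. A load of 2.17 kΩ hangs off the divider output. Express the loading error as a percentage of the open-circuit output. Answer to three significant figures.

4.37 %

The divider's output (Thévenin) resistance is R₁‖R₂ = 99.18 Ω.
Fractional drop under load = R_th/(R_th + R_L) = 99.18 / (99.18 + 2170) = 0.04371.
So the output falls by 4.37 %.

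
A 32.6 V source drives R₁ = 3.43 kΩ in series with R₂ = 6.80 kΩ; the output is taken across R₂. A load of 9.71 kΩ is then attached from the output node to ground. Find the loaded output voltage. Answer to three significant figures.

The load sits in parallel with R₂: R₂‖R_L = (6.80 × 9.71) / (6.80 + 9.71) = 3.999 kΩ.
V_out = 32.6 × 3.999 / (3.43 + 3.999) = 32.6 × 3.999/7.429 = 17.5 V.

V_out ≈ 17.5 V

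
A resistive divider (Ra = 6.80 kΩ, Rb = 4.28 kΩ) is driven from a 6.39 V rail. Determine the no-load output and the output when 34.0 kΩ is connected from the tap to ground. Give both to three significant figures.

Unloaded: 2.47 V; loaded: 2.29 V

Open-circuit: V = 6.39 × 4.28/(6.80 + 4.28) = 2.47 V.
With the load, Rb becomes Rb‖R_L = 3.801 kΩ, so V = 6.39 × 3.801/10.60 = 2.29 V.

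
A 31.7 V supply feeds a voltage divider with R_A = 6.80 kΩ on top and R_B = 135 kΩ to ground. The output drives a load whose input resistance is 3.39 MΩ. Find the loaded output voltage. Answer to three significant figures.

The load sits in parallel with R_B: R_B‖R_L = (135 × 3390) / (135 + 3390) = 129.8 kΩ.
V_out = 31.7 × 129.8 / (6.80 + 129.8) = 31.7 × 129.8/136.6 = 30.1 V.

V_out ≈ 30.1 V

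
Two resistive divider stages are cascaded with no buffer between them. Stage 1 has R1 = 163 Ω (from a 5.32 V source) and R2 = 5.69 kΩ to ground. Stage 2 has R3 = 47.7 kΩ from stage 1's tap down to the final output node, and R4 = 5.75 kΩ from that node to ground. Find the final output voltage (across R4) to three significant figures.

Stage 2 presents R3+R4 = 53450 Ω as a load on stage 1's tap.
Stage 1's lower leg becomes R2‖(R3+R4) = 5143 Ω, so V_mid = 5.32 × 5143/5306 = 5.157 V.
Stage 2 is itself unloaded: V_out = V_mid × R4/(R3+R4) = 5.157 × 5750/53450 = 0.555 V.

V_out ≈ 0.555 V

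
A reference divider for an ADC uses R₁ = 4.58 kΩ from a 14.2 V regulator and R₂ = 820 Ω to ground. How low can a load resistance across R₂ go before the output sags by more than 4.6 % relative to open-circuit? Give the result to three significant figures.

R_L(min) ≈ 14.4 kΩ

Output resistance R_th = R₁‖R₂ = (4580 × 820)/5400 = 695.5 Ω.
The fractional drop is R_th/(R_th + R_L); requiring this ≤ 0.0460 gives R_L ≥ R_th(1/0.0460 − 1) = 695.5 × 20.74 = 14.4 kΩ.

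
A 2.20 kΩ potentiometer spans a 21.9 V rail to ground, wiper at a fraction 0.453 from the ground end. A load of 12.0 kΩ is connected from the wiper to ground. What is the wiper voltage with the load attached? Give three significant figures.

V ≈ 9.49 V

The wiper splits the pot into (1−α)R = 1203 Ω above and αR = 996.6 Ω below.
Lower section ‖ load = 920.2 Ω.
V_wiper = 21.9 × 920.2/(1203 + 920.2) = 9.49 V.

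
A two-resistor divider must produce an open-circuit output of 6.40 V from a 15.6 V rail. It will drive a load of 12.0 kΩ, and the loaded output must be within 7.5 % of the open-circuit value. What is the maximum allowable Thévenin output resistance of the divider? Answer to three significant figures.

R_th ≤ 973 Ω

Loading drop = R_th/(R_th + R_L) ≤ 0.0750, so R_th ≤ R_L · ε/(1−ε) = 12.0 kΩ × 0.0750/0.9250 = 973 Ω.
(Any R1, R2 with R2/(R1+R2) = 0.410 and R1‖R2 ≤ 973 Ω will meet the spec.)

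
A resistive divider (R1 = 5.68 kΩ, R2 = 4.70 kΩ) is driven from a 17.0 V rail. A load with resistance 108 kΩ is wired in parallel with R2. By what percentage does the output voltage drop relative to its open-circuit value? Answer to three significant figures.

The divider's output (Thévenin) resistance is R1‖R2 = 2.572 kΩ.
Fractional drop under load = R_th/(R_th + R_L) = 2.572 / (2.572 + 108) = 0.02326.
So the output falls by 2.33 %.

2.33 %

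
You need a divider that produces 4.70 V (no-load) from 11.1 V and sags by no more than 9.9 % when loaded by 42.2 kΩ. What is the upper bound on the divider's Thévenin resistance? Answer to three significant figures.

Loading drop = R_th/(R_th + R_L) ≤ 0.0990, so R_th ≤ R_L · ε/(1−ε) = 42.2 kΩ × 0.0990/0.9010 = 4.64 kΩ.
(Any R1, R2 with R2/(R1+R2) = 0.423 and R1‖R2 ≤ 4.64 kΩ will meet the spec.)

R_th ≤ 4.64 kΩ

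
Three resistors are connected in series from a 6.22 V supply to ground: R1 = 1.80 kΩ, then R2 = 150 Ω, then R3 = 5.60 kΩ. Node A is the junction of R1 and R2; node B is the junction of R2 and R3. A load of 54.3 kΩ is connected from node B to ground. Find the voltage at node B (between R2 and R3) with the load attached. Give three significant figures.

V ≈ 4.49 V

At node B, R3 is in parallel with the load: R3‖R_L = 5076 Ω.
Below node A the resistance is R2 + (R3‖R_L) = 5226 Ω, so V_A = 6.22 × 5226/7026 = 4.627 V.
Then V_B = V_A × (R3‖R_L)/(R2 + R3‖R_L) = 4.627 × 5076/5226 = 4.49 V.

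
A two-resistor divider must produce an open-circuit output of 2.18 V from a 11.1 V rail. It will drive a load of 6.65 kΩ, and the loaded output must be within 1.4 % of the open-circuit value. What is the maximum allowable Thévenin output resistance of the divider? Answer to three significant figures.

Loading drop = R_th/(R_th + R_L) ≤ 0.0140, so R_th ≤ R_L · ε/(1−ε) = 6.65 kΩ × 0.0140/0.9860 = 94.4 Ω.

R_th ≤ 94.4 Ω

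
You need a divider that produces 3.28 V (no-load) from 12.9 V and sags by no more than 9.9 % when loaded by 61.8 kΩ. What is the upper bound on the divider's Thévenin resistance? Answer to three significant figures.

R_th ≤ 6.79 kΩ

Loading drop = R_th/(R_th + R_L) ≤ 0.0990, so R_th ≤ R_L · ε/(1−ε) = 61.8 kΩ × 0.0990/0.9010 = 6.79 kΩ.
(Any R1, R2 with R2/(R1+R2) = 0.254 and R1‖R2 ≤ 6.79 kΩ will meet the spec.)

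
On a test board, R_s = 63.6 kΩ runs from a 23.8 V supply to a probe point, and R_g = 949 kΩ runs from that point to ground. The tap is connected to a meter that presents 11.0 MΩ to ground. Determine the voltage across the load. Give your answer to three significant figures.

V_out ≈ 22.2 V

The load sits in parallel with R_g: R_g‖R_L = (949 × 11000) / (949 + 11000) = 873.6 kΩ.
V_out = 23.8 × 873.6 / (63.6 + 873.6) = 23.8 × 873.6/937.2 = 22.2 V.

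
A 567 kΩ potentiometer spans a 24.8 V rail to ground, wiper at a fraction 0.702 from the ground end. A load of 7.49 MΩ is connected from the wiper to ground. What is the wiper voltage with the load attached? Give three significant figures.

The wiper splits the pot into (1−α)R = 169.0 kΩ above and αR = 398.0 kΩ below.
Lower section ‖ load = 377.9 kΩ.
V_wiper = 24.8 × 377.9/(169.0 + 377.9) = 17.1 V.

V ≈ 17.1 V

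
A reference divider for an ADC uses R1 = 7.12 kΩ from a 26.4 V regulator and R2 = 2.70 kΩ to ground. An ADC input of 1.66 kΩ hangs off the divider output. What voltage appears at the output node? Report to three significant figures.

V_out ≈ 3.33 V

The load sits in parallel with R2: R2‖R_L = (2.70 × 1.66) / (2.70 + 1.66) = 1.028 kΩ.
V_out = 26.4 × 1.028 / (7.12 + 1.028) = 26.4 × 1.028/8.148 = 3.33 V.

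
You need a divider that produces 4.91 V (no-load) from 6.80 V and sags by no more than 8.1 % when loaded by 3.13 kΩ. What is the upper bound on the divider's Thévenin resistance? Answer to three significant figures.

Loading drop = R_th/(R_th + R_L) ≤ 0.0810, so R_th ≤ R_L · ε/(1−ε) = 3.13 kΩ × 0.0810/0.9190 = 276 Ω.
(Any R1, R2 with R2/(R1+R2) = 0.722 and R1‖R2 ≤ 276 Ω will meet the spec.)

R_th ≤ 276 Ω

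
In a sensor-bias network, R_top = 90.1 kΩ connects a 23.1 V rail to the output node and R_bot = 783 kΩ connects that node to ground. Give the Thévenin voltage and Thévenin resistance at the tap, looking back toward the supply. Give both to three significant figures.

V_th is the open-circuit tap voltage: 23.1 × 783/(90.1 + 783) = 20.7 V.
With the supply zeroed, R_top and R_bot appear in parallel from the tap: R_th = R_top‖R_bot = (90.1 × 783)/873.1 = 80.8 kΩ.

V_th = 20.7 V, R_th = 80.8 kΩ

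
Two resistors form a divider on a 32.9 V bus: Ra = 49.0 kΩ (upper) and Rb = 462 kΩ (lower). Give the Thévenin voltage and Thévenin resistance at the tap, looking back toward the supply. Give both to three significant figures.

V_th = 29.7 V, R_th = 44.3 kΩ

V_th is the open-circuit tap voltage: 32.9 × 462/(49.0 + 462) = 29.7 V.
With the supply zeroed, Ra and Rb appear in parallel from the tap: R_th = Ra‖Rb = (49.0 × 462)/511.0 = 44.3 kΩ.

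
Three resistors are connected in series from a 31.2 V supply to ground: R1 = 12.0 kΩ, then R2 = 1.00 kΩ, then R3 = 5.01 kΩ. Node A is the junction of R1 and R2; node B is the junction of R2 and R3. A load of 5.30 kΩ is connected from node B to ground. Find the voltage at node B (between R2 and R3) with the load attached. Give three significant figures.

At node B, R3 is in parallel with the load: R3‖R_L = 2.575 kΩ.
Below node A the resistance is R2 + (R3‖R_L) = 3.575 kΩ, so V_A = 31.2 × 3.575/15.58 = 7.162 V.
Then V_B = V_A × (R3‖R_L)/(R2 + R3‖R_L) = 7.162 × 2.575/3.575 = 5.16 V.

V ≈ 5.16 V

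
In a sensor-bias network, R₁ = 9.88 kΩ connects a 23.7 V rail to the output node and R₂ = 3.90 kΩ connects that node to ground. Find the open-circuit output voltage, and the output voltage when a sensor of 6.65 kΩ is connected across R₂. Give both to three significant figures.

Unloaded: 6.71 V; loaded: 4.72 V

Open-circuit: V = 23.7 × 3.90/(9.88 + 3.90) = 6.71 V.
With the load, R₂ becomes R₂‖R_L = 2.458 kΩ, so V = 23.7 × 2.458/12.34 = 4.72 V.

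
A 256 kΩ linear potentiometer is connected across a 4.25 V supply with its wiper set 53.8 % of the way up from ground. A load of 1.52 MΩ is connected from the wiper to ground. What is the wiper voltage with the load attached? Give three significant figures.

The wiper splits the pot into (1−α)R = 118.3 kΩ above and αR = 137.7 kΩ below.
Lower section ‖ load = 126.3 kΩ.
V_wiper = 4.25 × 126.3/(118.3 + 126.3) = 2.19 V.

V ≈ 2.19 V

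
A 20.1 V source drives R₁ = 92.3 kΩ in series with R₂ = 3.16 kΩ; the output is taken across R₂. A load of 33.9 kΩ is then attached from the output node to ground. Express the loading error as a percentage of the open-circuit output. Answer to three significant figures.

8.27 %

Unloaded V = 20.1 × 3.16/95.46 = 0.66537 V.
Loaded: R₂‖R_L = 2.891 kΩ, giving V = 20.1 × 2.891/95.19 = 0.61036 V.
Drop = (0.66537 − 0.61036) / 0.66537 = 8.27 %.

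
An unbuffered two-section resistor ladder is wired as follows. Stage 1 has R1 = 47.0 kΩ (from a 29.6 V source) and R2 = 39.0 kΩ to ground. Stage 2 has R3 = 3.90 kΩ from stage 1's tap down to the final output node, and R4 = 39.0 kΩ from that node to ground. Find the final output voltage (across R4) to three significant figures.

Stage 2 presents R3+R4 = 42.90 kΩ as a load on stage 1's tap.
Stage 1's lower leg becomes R2‖(R3+R4) = 20.43 kΩ, so V_mid = 29.6 × 20.43/67.43 = 8.968 V.
Stage 2 is itself unloaded: V_out = V_mid × R4/(R3+R4) = 8.968 × 39.0/42.90 = 8.15 V.

V_out ≈ 8.15 V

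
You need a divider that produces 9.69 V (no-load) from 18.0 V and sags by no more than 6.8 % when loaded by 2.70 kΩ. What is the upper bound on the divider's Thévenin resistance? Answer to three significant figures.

R_th ≤ 197 Ω

Loading drop = R_th/(R_th + R_L) ≤ 0.0680, so R_th ≤ R_L · ε/(1−ε) = 2.70 kΩ × 0.0680/0.9320 = 197 Ω.
(Any R1, R2 with R2/(R1+R2) = 0.538 and R1‖R2 ≤ 197 Ω will meet the spec.)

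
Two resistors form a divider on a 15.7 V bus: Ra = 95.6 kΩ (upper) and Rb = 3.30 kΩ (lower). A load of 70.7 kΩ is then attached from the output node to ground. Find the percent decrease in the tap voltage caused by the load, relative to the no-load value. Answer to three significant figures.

The divider's output (Thévenin) resistance is Ra‖Rb = 3.190 kΩ.
Fractional drop under load = R_th/(R_th + R_L) = 3.190 / (3.190 + 70.7) = 0.04317.
So the output falls by 4.32 %.

4.32 %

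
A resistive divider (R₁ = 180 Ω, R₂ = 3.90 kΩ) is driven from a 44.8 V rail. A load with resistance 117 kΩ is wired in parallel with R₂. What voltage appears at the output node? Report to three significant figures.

V_out ≈ 42.8 V

The load sits in parallel with R₂: R₂‖R_L = (3900 × 117000) / (3900 + 117000) = 3774 Ω.
V_out = 44.8 × 3774 / (180 + 3774) = 44.8 × 3774/3954 = 42.8 V.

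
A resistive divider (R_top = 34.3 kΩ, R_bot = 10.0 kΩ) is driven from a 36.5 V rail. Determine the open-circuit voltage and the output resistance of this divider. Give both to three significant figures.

V_th = 8.24 V, R_th = 7.74 kΩ

V_th is the open-circuit tap voltage: 36.5 × 10.0/(34.3 + 10.0) = 8.24 V.
With the supply zeroed, R_top and R_bot appear in parallel from the tap: R_th = R_top‖R_bot = (34.3 × 10.0)/44.30 = 7.74 kΩ.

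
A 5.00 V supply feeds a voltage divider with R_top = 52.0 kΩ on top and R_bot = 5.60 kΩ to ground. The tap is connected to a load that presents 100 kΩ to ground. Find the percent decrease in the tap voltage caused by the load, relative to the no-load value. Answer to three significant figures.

The divider's output (Thévenin) resistance is R_top‖R_bot = 5.056 kΩ.
Fractional drop under load = R_th/(R_th + R_L) = 5.056 / (5.056 + 100) = 0.04812.
So the output falls by 4.81 %.

4.81 %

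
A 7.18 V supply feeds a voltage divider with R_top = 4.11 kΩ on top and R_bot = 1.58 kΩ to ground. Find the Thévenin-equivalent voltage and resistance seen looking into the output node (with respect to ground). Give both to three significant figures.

V_th is the open-circuit tap voltage: 7.18 × 1.58/(4.11 + 1.58) = 1.99 V.
With the supply zeroed, R_top and R_bot appear in parallel from the tap: R_th = R_top‖R_bot = (4.11 × 1.58)/5.690 = 1.14 kΩ.

V_th = 1.99 V, R_th = 1.14 kΩ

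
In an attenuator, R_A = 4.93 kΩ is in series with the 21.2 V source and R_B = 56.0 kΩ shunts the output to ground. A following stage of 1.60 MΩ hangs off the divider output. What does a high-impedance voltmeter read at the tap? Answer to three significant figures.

V_out ≈ 19.4 V

The load sits in parallel with R_B: R_B‖R_L = (56.0 × 1600) / (56.0 + 1600) = 54.11 kΩ.
V_out = 21.2 × 54.11 / (4.93 + 54.11) = 21.2 × 54.11/59.04 = 19.4 V.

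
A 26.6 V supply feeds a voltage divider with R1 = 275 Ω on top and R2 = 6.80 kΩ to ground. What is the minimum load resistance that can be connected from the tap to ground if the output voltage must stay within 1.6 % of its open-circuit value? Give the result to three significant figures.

Output resistance R_th = R1‖R2 = (275 × 6800)/7075 = 264.3 Ω.
The fractional drop is R_th/(R_th + R_L); requiring this ≤ 0.0160 gives R_L ≥ R_th(1/0.0160 − 1) = 264.3 × 61.50 = 16.3 kΩ.

R_L(min) ≈ 16.3 kΩ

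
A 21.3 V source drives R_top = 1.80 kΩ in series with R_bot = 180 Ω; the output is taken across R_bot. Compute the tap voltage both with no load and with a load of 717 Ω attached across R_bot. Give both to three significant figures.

Unloaded: 1.94 V; loaded: 1.58 V

Open-circuit: V = 21.3 × 180/(1800 + 180) = 1.94 V.
With the load, R_bot becomes R_bot‖R_L = 143.9 Ω, so V = 21.3 × 143.9/1944 = 1.58 V.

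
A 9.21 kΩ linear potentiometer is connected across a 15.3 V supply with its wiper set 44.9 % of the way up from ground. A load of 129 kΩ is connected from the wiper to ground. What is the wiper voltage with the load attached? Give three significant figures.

The wiper splits the pot into (1−α)R = 5.075 kΩ above and αR = 4.135 kΩ below.
Lower section ‖ load = 4.007 kΩ.
V_wiper = 15.3 × 4.007/(5.075 + 4.007) = 6.75 V.

V ≈ 6.75 V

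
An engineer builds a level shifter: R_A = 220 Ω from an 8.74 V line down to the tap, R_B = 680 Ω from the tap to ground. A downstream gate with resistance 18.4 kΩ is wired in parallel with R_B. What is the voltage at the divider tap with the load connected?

V_out ≈ 6.54 V

The load sits in parallel with R_B: R_B‖R_L = (680 × 18400) / (680 + 18400) = 655.8 Ω.
V_out = 8.74 × 655.8 / (220 + 655.8) = 8.74 × 655.8/875.8 = 6.54 V.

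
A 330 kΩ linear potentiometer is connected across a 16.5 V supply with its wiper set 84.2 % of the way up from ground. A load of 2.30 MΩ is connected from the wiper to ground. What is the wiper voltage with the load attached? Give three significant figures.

V ≈ 13.6 V

The wiper splits the pot into (1−α)R = 52.14 kΩ above and αR = 277.9 kΩ below.
Lower section ‖ load = 247.9 kΩ.
V_wiper = 16.5 × 247.9/(52.14 + 247.9) = 13.6 V.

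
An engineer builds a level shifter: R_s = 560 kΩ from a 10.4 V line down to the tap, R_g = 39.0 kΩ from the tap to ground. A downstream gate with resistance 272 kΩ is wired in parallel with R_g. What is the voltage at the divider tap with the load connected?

V_out ≈ 0.597 V

The load sits in parallel with R_g: R_g‖R_L = (39.0 × 272) / (39.0 + 272) = 34.11 kΩ.
V_out = 10.4 × 34.11 / (560 + 34.11) = 10.4 × 34.11/594.1 = 0.597 V.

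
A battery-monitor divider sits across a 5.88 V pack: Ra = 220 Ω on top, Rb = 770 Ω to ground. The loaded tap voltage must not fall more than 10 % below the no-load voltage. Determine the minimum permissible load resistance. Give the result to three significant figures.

Output resistance R_th = Ra‖Rb = (220 × 770)/990.0 = 171.1 Ω.
The fractional drop is R_th/(R_th + R_L); requiring this ≤ 0.100 gives R_L ≥ R_th(1/0.100 − 1) = 171.1 × 9.000 = 1.54 kΩ.

R_L(min) ≈ 1.54 kΩ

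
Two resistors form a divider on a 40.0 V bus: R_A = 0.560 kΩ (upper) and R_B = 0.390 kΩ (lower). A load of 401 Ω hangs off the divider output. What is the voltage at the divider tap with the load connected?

V_out ≈ 10.4 V

The load sits in parallel with R_B: R_B‖R_L = (390 × 401) / (390 + 401) = 197.7 Ω.
V_out = 40.0 × 197.7 / (560 + 197.7) = 40.0 × 197.7/757.7 = 10.4 V.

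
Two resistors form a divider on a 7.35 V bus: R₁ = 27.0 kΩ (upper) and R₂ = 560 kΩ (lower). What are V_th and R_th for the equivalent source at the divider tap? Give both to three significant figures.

V_th = 7.01 V, R_th = 25.8 kΩ

V_th is the open-circuit tap voltage: 7.35 × 560/(27.0 + 560) = 7.01 V.
With the supply zeroed, R₁ and R₂ appear in parallel from the tap: R_th = R₁‖R₂ = (27.0 × 560)/587.0 = 25.8 kΩ.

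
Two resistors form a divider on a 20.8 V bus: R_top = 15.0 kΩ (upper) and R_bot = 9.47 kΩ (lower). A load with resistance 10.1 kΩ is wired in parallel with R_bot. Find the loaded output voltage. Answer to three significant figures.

The load sits in parallel with R_bot: R_bot‖R_L = (9.47 × 10.1) / (9.47 + 10.1) = 4.887 kΩ.
V_out = 20.8 × 4.887 / (15.0 + 4.887) = 20.8 × 4.887/19.89 = 5.11 V.

V_out ≈ 5.11 V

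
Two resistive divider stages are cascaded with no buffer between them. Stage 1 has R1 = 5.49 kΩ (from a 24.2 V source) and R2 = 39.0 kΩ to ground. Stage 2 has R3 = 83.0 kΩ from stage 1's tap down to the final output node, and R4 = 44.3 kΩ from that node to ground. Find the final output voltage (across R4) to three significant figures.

Stage 2 presents R3+R4 = 127.3 kΩ as a load on stage 1's tap.
Stage 1's lower leg becomes R2‖(R3+R4) = 29.85 kΩ, so V_mid = 24.2 × 29.85/35.34 = 20.44 V.
Stage 2 is itself unloaded: V_out = V_mid × R4/(R3+R4) = 20.44 × 44.3/127.3 = 7.11 V.

V_out ≈ 7.11 V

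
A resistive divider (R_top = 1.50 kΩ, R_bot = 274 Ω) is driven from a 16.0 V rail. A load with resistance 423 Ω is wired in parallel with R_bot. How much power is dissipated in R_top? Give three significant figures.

Total resistance from the source is R_top + (R_bot‖R_L) = 1666 Ω, so I = 16.0/1666 Ω = 9.602 mA.
P = I²·R_top = (9.602 mA)² × 1.50 kΩ = 138 mW.

P ≈ 138 mW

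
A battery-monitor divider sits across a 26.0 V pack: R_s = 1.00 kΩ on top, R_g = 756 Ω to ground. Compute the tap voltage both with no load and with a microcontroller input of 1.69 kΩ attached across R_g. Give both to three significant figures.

Unloaded: 11.2 V; loaded: 8.92 V

Open-circuit: V = 26.0 × 756/(1000 + 756) = 11.2 V.
With the load, R_g becomes R_g‖R_L = 522.3 Ω, so V = 26.0 × 522.3/1522 = 8.92 V.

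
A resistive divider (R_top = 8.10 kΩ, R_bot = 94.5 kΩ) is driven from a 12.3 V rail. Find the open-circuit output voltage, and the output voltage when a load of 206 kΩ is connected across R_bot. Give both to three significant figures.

Open-circuit: V = 12.3 × 94.5/(8.10 + 94.5) = 11.3 V.
With the load, R_bot becomes R_bot‖R_L = 64.78 kΩ, so V = 12.3 × 64.78/72.88 = 10.9 V.

Unloaded: 11.3 V; loaded: 10.9 V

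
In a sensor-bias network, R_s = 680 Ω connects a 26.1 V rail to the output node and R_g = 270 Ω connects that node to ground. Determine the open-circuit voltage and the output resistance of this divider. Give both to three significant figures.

V_th is the open-circuit tap voltage: 26.1 × 270/(680 + 270) = 7.42 V.
With the supply zeroed, R_s and R_g appear in parallel from the tap: R_th = R_s‖R_g = (680 × 270)/950.0 = 193 Ω.

V_th = 7.42 V, R_th = 193 Ω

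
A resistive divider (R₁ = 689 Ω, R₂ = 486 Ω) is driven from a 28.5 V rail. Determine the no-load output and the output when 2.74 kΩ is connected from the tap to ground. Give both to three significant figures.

Unloaded: 11.8 V; loaded: 10.7 V

Open-circuit: V = 28.5 × 486/(689 + 486) = 11.8 V.
With the load, R₂ becomes R₂‖R_L = 412.8 Ω, so V = 28.5 × 412.8/1102 = 10.7 V.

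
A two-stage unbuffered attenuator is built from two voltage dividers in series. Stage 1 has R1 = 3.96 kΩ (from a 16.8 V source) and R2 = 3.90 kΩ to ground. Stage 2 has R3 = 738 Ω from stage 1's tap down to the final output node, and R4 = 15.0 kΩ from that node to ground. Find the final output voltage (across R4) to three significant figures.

Stage 2 presents R3+R4 = 15740 Ω as a load on stage 1's tap.
Stage 1's lower leg becomes R2‖(R3+R4) = 3125 Ω, so V_mid = 16.8 × 3125/7085 = 7.411 V.
Stage 2 is itself unloaded: V_out = V_mid × R4/(R3+R4) = 7.411 × 15000/15740 = 7.06 V.

V_out ≈ 7.06 V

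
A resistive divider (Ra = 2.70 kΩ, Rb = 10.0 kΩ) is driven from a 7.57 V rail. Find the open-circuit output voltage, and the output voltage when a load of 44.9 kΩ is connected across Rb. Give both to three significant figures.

Open-circuit: V = 7.57 × 10.0/(2.70 + 10.0) = 5.96 V.
With the load, Rb becomes Rb‖R_L = 8.179 kΩ, so V = 7.57 × 8.179/10.88 = 5.69 V.

Unloaded: 5.96 V; loaded: 5.69 V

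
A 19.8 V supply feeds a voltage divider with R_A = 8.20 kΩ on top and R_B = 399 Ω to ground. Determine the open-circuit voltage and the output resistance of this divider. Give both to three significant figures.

V_th = 0.919 V, R_th = 380 Ω

V_th is the open-circuit tap voltage: 19.8 × 399/(8200 + 399) = 0.919 V.
With the supply zeroed, R_A and R_B appear in parallel from the tap: R_th = R_A‖R_B = (8200 × 399)/8599 = 380 Ω.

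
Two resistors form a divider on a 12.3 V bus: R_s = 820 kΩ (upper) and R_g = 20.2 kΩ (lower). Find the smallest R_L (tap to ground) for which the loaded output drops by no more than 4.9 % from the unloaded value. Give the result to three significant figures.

R_L(min) ≈ 383 kΩ

Output resistance R_th = R_s‖R_g = (820 × 20.2)/840.2 = 19.71 kΩ.
The fractional drop is R_th/(R_th + R_L); requiring this ≤ 0.0490 gives R_L ≥ R_th(1/0.0490 − 1) = 19.71 × 19.41 = 383 kΩ.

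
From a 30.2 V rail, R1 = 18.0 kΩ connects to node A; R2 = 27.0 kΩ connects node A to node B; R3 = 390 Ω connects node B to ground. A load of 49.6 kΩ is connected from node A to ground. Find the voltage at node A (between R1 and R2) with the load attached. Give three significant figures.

Below node A the series string R2+R3 = 27390 Ω sits in parallel with the 49600 Ω load: 17650 Ω.
V_A = 30.2 × 17650/(18000 + 17650) = 14.9 V.

V ≈ 14.9 V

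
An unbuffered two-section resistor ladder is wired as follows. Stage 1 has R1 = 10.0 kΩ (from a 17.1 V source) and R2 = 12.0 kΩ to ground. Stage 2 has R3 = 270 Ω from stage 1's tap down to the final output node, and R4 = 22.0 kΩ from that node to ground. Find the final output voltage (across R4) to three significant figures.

Stage 2 presents R3+R4 = 22270 Ω as a load on stage 1's tap.
Stage 1's lower leg becomes R2‖(R3+R4) = 7798 Ω, so V_mid = 17.1 × 7798/17800 = 7.492 V.
Stage 2 is itself unloaded: V_out = V_mid × R4/(R3+R4) = 7.492 × 22000/22270 = 7.40 V.

V_out ≈ 7.40 V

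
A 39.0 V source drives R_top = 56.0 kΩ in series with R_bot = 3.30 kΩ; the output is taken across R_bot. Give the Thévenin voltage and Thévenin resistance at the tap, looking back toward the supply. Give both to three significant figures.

V_th = 2.17 V, R_th = 3.12 kΩ

V_th is the open-circuit tap voltage: 39.0 × 3.30/(56.0 + 3.30) = 2.17 V.
With the supply zeroed, R_top and R_bot appear in parallel from the tap: R_th = R_top‖R_bot = (56.0 × 3.30)/59.30 = 3.12 kΩ.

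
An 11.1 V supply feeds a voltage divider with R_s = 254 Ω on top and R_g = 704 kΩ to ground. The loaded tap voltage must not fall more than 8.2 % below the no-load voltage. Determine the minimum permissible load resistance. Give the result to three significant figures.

Output resistance R_th = R_s‖R_g = (254 × 704000)/704300 = 253.9 Ω.
The fractional drop is R_th/(R_th + R_L); requiring this ≤ 0.0820 gives R_L ≥ R_th(1/0.0820 − 1) = 253.9 × 11.20 = 2.84 kΩ.

R_L(min) ≈ 2.84 kΩ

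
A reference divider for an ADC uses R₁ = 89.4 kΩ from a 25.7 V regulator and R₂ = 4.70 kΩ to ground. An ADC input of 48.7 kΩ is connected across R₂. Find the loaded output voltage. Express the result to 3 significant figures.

The load sits in parallel with R₂: R₂‖R_L = (4.70 × 48.7) / (4.70 + 48.7) = 4.286 kΩ.
V_out = 25.7 × 4.286 / (89.4 + 4.286) = 25.7 × 4.286/93.69 = 1.18 V.
(Unloaded it would have been 1.28 V.)

V_out ≈ 1.18 V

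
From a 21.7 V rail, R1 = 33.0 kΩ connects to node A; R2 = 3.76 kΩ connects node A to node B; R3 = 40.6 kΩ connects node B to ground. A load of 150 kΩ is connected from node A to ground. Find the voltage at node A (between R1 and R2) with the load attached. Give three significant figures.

V ≈ 11.0 V

Below node A the series string R2+R3 = 44.36 kΩ sits in parallel with the 150 kΩ load: 34.24 kΩ.
V_A = 21.7 × 34.24/(33.0 + 34.24) = 11.0 V.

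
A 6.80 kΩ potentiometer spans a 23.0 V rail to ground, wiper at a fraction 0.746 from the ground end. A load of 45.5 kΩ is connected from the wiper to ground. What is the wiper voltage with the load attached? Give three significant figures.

The wiper splits the pot into (1−α)R = 1.727 kΩ above and αR = 5.073 kΩ below.
Lower section ‖ load = 4.564 kΩ.
V_wiper = 23.0 × 4.564/(1.727 + 4.564) = 16.7 V.

V ≈ 16.7 V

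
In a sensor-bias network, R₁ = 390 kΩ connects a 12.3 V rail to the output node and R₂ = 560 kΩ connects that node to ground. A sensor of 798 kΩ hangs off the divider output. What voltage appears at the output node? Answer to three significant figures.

V_out ≈ 5.63 V

The load sits in parallel with R₂: R₂‖R_L = (560 × 798) / (560 + 798) = 329.1 kΩ.
V_out = 12.3 × 329.1 / (390 + 329.1) = 12.3 × 329.1/719.1 = 5.63 V.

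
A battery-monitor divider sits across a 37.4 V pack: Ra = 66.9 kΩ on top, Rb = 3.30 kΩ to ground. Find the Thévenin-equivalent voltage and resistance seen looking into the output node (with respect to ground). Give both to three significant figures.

V_th is the open-circuit tap voltage: 37.4 × 3.30/(66.9 + 3.30) = 1.76 V.
With the supply zeroed, Ra and Rb appear in parallel from the tap: R_th = Ra‖Rb = (66.9 × 3.30)/70.20 = 3.14 kΩ.

V_th = 1.76 V, R_th = 3.14 kΩ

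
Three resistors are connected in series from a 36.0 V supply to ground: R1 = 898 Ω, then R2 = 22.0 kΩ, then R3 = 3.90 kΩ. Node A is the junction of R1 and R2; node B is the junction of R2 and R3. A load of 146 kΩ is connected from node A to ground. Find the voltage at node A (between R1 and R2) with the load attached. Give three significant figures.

Below node A the series string R2+R3 = 25900 Ω sits in parallel with the 146000 Ω load: 22000 Ω.
V_A = 36.0 × 22000/(898 + 22000) = 34.6 V.

V ≈ 34.6 V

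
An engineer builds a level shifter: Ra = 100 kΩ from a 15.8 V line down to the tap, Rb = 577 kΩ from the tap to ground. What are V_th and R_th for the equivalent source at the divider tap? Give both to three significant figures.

V_th = 13.5 V, R_th = 85.2 kΩ

V_th is the open-circuit tap voltage: 15.8 × 577/(100 + 577) = 13.5 V.
With the supply zeroed, Ra and Rb appear in parallel from the tap: R_th = Ra‖Rb = (100 × 577)/677.0 = 85.2 kΩ.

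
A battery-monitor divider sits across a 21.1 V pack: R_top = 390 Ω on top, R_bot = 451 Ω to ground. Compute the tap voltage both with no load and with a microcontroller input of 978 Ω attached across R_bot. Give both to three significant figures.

Open-circuit: V = 21.1 × 451/(390 + 451) = 11.3 V.
With the load, R_bot becomes R_bot‖R_L = 308.7 Ω, so V = 21.1 × 308.7/698.7 = 9.32 V.

Unloaded: 11.3 V; loaded: 9.32 V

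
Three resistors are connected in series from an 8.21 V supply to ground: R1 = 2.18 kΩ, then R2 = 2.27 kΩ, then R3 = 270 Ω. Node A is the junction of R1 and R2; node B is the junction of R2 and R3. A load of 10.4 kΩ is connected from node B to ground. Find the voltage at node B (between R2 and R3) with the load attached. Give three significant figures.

At node B, R3 is in parallel with the load: R3‖R_L = 263.2 Ω.
Below node A the resistance is R2 + (R3‖R_L) = 2533 Ω, so V_A = 8.21 × 2533/4713 = 4.413 V.
Then V_B = V_A × (R3‖R_L)/(R2 + R3‖R_L) = 4.413 × 263.2/2533 = 0.458 V.

V ≈ 0.458 V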